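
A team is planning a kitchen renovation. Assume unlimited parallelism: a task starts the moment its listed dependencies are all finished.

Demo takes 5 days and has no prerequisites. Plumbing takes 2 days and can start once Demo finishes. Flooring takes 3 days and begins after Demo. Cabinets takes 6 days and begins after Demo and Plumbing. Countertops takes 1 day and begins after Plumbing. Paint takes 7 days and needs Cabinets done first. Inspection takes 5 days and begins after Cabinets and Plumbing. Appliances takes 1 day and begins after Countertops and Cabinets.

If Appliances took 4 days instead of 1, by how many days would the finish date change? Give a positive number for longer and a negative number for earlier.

0

Critical path before the change: Demo→Plumbing→Cabinets→Paint = 5+2+6+7 = 20 giving 20 days.
Appliances is off the critical path — its longest chain is 14 days, giving 6 of slack.
That remains the longest chain; total 20 days.
Change in finish: 20 − 20 = +0 days.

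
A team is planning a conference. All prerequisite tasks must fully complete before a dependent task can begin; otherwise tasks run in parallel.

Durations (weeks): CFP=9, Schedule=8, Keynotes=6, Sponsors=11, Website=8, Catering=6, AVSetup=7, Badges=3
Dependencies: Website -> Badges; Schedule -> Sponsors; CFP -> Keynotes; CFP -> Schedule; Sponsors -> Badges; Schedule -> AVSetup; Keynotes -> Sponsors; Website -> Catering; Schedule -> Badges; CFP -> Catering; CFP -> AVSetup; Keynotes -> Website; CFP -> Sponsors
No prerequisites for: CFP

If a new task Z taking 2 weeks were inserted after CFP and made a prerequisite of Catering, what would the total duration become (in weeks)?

Originally the plan takes 31 weeks.
With Z inserted, Catering now waits for max(CFP, Website, Z).
New critical path: CFP→Schedule→Sponsors→Badges = 9+8+11+3 = 31 ⇒ 31 weeks.

31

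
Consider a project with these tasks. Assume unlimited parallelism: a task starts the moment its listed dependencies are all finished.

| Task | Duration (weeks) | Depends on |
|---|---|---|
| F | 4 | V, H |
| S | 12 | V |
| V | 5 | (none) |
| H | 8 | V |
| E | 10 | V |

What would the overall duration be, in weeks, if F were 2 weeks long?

17

As given, the longest chain is V→H→F = 5+8+4 = 17, so the finish is 17 weeks.
F lies on that path, so at 2 weeks the path becomes 15 weeks.
The binding chain switches to V→S = 5+12 = 17; finish 17 weeks.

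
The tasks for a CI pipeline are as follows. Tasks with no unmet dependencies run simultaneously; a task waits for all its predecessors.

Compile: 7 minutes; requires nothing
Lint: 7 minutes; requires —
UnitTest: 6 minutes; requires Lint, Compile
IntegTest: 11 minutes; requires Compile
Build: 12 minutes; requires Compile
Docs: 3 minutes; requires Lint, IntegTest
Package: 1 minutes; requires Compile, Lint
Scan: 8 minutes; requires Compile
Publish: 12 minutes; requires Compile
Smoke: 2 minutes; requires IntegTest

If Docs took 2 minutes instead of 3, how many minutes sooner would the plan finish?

The binding path is Compile→IntegTest→Docs = 7+11+3 = 21; finish at 21 minutes.
Docs lies on that path, so at 2 minutes the path becomes 20 minutes.
That remains the longest chain; total 20 minutes.
Change in finish: 20 − 21 = -1 minutes.

1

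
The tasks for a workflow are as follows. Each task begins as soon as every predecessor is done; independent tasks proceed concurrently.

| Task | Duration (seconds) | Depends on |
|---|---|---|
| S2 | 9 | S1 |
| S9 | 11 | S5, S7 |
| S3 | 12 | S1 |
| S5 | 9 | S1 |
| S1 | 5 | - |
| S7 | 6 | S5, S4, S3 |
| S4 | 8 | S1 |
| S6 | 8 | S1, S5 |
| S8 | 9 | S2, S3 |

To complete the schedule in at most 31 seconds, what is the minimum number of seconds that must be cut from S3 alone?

Current finish: 34 seconds; target: 31.
S3 is on every critical path, so each second cut from S3 cuts the finish by one (this holds down to a finish of 31).
Need 34 − 31 = 3 seconds off S3 → S3 becomes 9 seconds, finish becomes 31.

3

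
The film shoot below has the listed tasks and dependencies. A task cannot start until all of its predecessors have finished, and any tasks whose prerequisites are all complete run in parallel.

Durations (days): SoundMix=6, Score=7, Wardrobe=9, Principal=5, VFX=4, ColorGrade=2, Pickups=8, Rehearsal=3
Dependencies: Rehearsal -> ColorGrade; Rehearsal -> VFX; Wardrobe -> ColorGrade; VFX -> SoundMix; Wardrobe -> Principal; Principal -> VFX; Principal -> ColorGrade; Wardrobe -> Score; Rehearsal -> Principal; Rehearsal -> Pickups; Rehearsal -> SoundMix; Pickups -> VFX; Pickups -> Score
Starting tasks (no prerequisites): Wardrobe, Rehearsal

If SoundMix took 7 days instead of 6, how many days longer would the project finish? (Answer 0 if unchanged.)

1

Baseline: Wardrobe→Principal→VFX→SoundMix = 9+5+4+6 = 24 → 24 days.
Since SoundMix is critical, the +1 change carries straight to that chain (now 25 days).
The critical path is still Wardrobe→Principal→VFX→SoundMix; finish is now 25 days.
Change in finish: 25 − 24 = +1 days.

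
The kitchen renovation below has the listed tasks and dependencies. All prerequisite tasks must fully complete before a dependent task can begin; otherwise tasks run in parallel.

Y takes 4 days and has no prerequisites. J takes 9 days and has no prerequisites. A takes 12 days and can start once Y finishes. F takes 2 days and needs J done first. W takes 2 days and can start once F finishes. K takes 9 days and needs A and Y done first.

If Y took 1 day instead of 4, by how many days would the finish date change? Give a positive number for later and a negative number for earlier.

As given, the longest chain is Y→A→K = 4+12+9 = 25, so the finish is 25 days.
Y lies on that path, so at 1 day the path becomes 22 days.
That remains the longest chain; total 22 days.
Change in finish: 22 − 25 = -3 days.

-3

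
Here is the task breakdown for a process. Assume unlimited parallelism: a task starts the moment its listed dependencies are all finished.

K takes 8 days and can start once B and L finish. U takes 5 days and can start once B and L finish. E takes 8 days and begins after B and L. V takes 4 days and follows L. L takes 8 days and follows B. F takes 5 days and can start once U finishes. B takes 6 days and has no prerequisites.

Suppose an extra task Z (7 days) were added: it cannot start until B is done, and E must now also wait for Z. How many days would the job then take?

Originally the job takes 24 days.
With Z inserted, E now waits for max(B, L, Z).
New critical path: B→L→U→F = 6+8+5+5 = 24 ⇒ 24 days.

24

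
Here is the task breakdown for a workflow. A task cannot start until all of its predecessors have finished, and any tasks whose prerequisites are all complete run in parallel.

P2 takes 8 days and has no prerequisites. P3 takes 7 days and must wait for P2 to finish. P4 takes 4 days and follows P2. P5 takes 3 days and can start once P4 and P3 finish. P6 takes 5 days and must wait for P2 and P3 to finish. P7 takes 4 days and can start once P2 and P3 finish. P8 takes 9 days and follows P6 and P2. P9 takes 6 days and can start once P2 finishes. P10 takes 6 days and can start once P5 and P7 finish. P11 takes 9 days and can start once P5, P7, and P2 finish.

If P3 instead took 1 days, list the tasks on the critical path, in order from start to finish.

P2, P4, P5, P11

As given, the longest chain is P2→P3→P6→P8 = 8+7+5+9 = 29, so the finish is 29 days.
P3 lies on that path, so at 1 day the path becomes 23 days.
New critical path: P2→P4→P5→P11 = 8+4+3+9 = 24 ⇒ 24 days.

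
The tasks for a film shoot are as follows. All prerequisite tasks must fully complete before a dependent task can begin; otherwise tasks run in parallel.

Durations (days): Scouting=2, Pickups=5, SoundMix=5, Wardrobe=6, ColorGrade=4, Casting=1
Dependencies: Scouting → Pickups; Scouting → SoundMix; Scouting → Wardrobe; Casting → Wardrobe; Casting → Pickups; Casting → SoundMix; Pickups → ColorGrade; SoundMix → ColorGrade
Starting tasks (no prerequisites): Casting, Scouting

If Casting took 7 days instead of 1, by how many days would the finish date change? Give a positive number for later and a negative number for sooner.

5

Baseline: Scouting→Pickups→ColorGrade = 2+5+4 = 11 → 11 days.
The longest path through Casting is only 10 days, so Casting has float 1.
The binding chain switches to Casting→Pickups→ColorGrade = 7+5+4 = 16; finish 16 days.
Change in finish: 16 − 11 = +5 days.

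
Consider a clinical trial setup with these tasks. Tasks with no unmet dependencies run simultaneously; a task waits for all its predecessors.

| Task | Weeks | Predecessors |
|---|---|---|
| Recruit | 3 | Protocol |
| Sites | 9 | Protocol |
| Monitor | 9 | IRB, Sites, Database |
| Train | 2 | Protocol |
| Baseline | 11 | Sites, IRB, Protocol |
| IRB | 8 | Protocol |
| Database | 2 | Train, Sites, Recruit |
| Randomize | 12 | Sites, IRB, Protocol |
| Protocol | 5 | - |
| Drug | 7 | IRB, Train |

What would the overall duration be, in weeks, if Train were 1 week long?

Actual critical path: Protocol→Sites→Randomize = 5+9+12 = 26 ⇒ 26 weeks.
Train is off the critical path — its longest chain is 18 weeks, giving 8 of slack.
The critical path is still Protocol→Sites→Randomize; finish is now 26 weeks.

26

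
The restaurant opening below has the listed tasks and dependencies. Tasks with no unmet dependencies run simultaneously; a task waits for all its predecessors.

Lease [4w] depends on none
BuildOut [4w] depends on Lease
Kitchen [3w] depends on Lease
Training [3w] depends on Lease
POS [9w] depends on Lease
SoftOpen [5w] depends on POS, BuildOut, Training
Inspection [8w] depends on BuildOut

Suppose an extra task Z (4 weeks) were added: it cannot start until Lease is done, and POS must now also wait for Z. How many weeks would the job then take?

Originally the job takes 18 weeks.
With Z inserted, POS now waits for max(Lease, Z).
New critical path: Lease→Z→POS→SoftOpen = 4+4+9+5 = 22 ⇒ 22 weeks.

22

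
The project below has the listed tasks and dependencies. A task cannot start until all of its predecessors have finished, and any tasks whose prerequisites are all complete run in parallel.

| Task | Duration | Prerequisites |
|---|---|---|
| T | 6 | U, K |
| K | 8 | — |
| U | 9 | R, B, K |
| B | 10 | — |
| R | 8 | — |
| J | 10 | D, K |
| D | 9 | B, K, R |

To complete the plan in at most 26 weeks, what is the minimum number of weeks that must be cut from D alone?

Current finish: 29 weeks; target: 26.
D is on every critical path, so each week cut from D cuts the finish by one (this holds down to a finish of 25).
Need 29 − 26 = 3 weeks off D → D becomes 6 weeks, finish becomes 26.

3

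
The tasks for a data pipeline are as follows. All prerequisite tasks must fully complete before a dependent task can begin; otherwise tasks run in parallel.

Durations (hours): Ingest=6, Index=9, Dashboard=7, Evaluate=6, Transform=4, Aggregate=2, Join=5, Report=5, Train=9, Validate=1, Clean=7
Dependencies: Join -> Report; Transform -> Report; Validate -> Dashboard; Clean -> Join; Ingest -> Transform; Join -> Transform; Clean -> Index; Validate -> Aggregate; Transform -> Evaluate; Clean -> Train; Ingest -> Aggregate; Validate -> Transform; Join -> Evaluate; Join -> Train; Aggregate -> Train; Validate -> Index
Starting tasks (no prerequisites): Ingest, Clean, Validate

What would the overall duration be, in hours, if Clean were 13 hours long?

28

Critical path before the change: Clean→Join→Transform→Evaluate = 7+5+4+6 = 22 giving 22 hours.
Since Clean is critical, the +6 change carries straight to that chain (now 28 hours).
No other chain overtakes it, so the finish is 28 hours.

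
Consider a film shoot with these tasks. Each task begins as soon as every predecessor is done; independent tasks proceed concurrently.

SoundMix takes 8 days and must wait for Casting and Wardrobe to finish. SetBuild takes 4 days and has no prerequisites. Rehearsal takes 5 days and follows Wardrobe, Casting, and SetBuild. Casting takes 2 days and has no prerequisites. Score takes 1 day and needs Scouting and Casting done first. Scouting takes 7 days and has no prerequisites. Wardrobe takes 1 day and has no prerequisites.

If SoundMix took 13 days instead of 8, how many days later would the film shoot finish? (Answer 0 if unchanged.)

Critical path before the change: Casting→SoundMix = 2+8 = 10 giving 10 days.
SoundMix lies on that path, so at 13 days the path becomes 15 days.
No other chain overtakes it, so the finish is 15 days.
Change in finish: 15 − 10 = +5 days.

5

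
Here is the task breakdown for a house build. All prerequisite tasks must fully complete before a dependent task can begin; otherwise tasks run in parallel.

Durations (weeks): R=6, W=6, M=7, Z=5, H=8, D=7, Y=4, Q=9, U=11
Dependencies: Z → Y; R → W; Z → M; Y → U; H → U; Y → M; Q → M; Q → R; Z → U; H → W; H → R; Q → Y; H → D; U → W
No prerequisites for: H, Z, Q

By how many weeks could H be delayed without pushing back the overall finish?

5

Q→Y→U→W = 9+4+11+6 = 30 sets the makespan at 30 weeks.
Longest path through H: 25 weeks (earliest finish 8, latest finish 13).
Float = 30 − 25 = 5.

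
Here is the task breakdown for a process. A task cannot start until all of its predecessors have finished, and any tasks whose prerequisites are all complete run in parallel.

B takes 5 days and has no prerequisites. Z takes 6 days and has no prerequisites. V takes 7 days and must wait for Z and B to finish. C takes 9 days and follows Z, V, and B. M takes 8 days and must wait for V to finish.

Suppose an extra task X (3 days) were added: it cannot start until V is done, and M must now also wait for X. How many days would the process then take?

Originally the process takes 22 days.
With X inserted, M now waits for max(V, X).
New critical path: Z→V→X→M = 6+7+3+8 = 24 ⇒ 24 days.

24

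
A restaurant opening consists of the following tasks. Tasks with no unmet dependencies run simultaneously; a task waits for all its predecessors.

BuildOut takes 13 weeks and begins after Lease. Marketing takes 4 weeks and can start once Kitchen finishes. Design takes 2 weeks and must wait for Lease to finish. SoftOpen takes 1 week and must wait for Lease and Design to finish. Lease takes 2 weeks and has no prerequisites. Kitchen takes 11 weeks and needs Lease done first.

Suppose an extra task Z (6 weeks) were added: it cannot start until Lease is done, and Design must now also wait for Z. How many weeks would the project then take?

Originally the project takes 17 weeks.
With Z inserted, Design now waits for max(Lease, Z).
New critical path: Lease→Kitchen→Marketing = 2+11+4 = 17 ⇒ 17 weeks.

17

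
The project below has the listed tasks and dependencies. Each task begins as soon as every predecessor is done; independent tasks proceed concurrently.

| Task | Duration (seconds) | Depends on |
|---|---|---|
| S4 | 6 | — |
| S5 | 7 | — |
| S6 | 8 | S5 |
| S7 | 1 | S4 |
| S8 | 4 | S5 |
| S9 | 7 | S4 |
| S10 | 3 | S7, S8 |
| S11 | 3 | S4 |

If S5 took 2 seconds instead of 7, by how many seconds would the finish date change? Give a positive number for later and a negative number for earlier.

-2

Actual critical path: S5→S6 = 7+8 = 15 ⇒ 15 seconds.
Since S5 is critical, the -5 change carries straight to that chain (now 10 seconds).
The binding chain switches to S4→S9 = 6+7 = 13; finish 13 seconds.
Change in finish: 13 − 15 = -2 seconds.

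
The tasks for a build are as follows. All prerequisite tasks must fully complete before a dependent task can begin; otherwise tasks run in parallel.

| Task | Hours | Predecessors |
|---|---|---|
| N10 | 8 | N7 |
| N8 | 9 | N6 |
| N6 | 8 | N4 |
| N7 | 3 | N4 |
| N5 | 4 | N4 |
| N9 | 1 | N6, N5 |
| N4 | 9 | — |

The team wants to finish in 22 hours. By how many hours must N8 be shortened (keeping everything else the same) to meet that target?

Current finish: 26 hours; target: 22.
N8 is on every critical path, so each hour cut from N8 cuts the finish by one (this holds down to a finish of 20).
Need 26 − 22 = 4 hours off N8 → N8 becomes 5 hours, finish becomes 22.

4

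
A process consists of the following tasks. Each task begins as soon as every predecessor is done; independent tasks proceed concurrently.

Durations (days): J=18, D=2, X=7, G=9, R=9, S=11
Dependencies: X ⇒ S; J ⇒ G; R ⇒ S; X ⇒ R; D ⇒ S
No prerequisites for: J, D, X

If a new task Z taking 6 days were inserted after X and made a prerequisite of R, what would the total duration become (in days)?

Originally the process takes 27 days.
With Z inserted, R now waits for max(X, Z).
New critical path: X→Z→R→S = 7+6+9+11 = 33 ⇒ 33 days.

33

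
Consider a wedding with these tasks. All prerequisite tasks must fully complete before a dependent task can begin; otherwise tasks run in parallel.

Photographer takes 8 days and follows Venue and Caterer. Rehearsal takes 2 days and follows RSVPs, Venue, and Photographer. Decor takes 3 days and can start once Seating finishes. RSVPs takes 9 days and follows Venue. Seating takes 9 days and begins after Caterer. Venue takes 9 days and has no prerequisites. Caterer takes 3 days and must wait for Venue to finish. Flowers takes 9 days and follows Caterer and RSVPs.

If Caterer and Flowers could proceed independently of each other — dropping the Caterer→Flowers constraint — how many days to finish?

27

Before: longest chain Venue→RSVPs→Flowers = 9+9+9 = 27, finish 27.
Dropping Caterer→Flowers doesn't change Flowers's earliest start (18); another predecessor still binds.
The longest chain is now Venue→RSVPs→Flowers = 9+9+9 = 27, so the plan takes 27 days.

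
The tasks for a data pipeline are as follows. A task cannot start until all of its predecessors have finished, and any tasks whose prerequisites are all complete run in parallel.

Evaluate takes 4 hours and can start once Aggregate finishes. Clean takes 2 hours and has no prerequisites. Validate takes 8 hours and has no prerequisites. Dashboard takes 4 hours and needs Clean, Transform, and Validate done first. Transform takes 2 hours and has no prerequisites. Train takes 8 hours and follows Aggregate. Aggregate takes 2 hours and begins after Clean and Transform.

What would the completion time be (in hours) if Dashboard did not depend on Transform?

Before: longest chain Clean→Aggregate→Train = 2+2+8 = 12, finish 12.
Dropping Transform→Dashboard doesn't change Dashboard's earliest start (8); another predecessor still binds.
The longest chain is now Clean→Aggregate→Train = 2+2+8 = 12, so the data pipeline takes 12 hours.

12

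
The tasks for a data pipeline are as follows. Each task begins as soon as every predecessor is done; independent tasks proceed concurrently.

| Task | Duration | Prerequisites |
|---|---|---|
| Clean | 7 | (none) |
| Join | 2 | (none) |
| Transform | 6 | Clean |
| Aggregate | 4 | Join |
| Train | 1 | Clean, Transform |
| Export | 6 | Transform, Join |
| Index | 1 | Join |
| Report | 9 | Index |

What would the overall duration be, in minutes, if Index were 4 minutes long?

19

Critical path before the change: Clean→Transform→Export = 7+6+6 = 19 giving 19 minutes.
Index has 7 minutes of float (longest path through it is 12).
The critical path is still Clean→Transform→Export; finish is now 19 minutes.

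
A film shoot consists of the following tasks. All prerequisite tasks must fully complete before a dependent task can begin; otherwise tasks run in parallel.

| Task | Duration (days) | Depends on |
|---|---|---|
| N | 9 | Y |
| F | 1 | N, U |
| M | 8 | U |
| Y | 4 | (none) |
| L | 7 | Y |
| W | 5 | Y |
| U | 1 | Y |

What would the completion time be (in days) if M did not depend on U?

Before: longest chain Y→N→F = 4+9+1 = 14, finish 14.
Without U→M, M's earliest start moves from 5 to 0.
New critical path: Y→N→F = 4+9+1 = 14 ⇒ 14 days.

14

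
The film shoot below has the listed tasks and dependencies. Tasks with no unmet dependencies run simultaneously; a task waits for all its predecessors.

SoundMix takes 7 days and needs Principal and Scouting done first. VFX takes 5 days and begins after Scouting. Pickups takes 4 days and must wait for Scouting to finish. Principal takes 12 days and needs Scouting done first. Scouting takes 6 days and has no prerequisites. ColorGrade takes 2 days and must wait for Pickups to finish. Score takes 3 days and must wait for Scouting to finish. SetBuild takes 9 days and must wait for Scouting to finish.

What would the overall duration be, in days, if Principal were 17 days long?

30

Critical path before the change: Scouting→Principal→SoundMix = 6+12+7 = 25 giving 25 days.
Principal lies on that path, so at 17 days the path becomes 30 days.
That remains the longest chain; total 30 days.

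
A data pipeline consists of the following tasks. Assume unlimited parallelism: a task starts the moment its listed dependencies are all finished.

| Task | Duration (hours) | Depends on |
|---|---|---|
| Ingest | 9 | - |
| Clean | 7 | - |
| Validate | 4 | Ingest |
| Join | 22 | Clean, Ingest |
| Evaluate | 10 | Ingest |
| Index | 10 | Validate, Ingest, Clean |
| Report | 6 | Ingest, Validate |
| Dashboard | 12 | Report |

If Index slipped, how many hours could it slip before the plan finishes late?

8

Critical path: Ingest→Validate→Report→Dashboard = 9+4+6+12 = 31, so the finish is 31 hours.
The longest chain containing Index totals 23 hours.
Slack of Index = 21 − 13 = 8 hours.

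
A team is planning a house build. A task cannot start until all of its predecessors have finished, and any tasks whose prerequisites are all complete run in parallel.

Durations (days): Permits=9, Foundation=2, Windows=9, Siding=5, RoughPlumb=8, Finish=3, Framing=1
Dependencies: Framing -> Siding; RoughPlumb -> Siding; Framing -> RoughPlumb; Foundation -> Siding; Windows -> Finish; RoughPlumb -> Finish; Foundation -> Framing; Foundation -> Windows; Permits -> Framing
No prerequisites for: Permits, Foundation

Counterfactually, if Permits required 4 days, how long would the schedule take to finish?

18

As given, the longest chain is Permits→Framing→RoughPlumb→Siding = 9+1+8+5 = 23, so the finish is 23 days.
Permits is on the critical path; changing it to 4 makes that path 18 days.
That remains the longest chain; total 18 days.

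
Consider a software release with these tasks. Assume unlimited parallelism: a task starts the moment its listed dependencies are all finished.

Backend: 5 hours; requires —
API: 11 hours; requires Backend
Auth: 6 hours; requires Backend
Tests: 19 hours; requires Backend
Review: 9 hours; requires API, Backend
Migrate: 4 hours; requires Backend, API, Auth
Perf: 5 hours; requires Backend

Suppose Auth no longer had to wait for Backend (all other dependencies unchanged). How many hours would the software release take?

Before: longest chain Backend→API→Review = 5+11+9 = 25, finish 25.
Without Backend→Auth, Auth's earliest start moves from 5 to 0.
The longest chain is now Backend→API→Review = 5+11+9 = 25, so the software release takes 25 hours.

25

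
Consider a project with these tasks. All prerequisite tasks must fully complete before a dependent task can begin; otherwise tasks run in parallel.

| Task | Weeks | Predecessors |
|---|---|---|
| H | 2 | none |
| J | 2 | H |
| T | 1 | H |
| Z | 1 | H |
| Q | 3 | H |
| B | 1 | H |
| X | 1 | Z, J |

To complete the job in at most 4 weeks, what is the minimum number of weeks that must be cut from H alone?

Current finish: 5 weeks; target: 4.
H is on every critical path, so each week cut from H cuts the finish by one (this holds down to a finish of 4).
Need 5 − 4 = 1 week off H → H becomes 1 week, finish becomes 4.

1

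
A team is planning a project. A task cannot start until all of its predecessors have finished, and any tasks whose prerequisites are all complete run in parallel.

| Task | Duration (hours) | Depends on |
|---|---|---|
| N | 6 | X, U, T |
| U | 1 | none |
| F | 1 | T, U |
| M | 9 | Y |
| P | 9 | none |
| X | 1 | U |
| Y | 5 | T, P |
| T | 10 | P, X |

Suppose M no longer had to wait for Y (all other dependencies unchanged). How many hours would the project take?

Original critical path: P→T→Y→M = 9+10+5+9 = 33 ⇒ 33 hours.
Without Y→M, M's earliest start moves from 24 to 0.
The longest chain is now P→T→N = 9+10+6 = 25, so the project takes 25 hours.

25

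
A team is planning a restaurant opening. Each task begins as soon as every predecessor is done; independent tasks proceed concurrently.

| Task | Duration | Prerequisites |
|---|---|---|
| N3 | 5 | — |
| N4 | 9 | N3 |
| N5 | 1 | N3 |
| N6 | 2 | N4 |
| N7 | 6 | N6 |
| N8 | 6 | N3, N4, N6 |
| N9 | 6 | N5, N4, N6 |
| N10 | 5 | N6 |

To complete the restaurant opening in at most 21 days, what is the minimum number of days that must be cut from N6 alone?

1

Current finish: 22 days; target: 21.
N6 is on every critical path, so each day cut from N6 cuts the finish by one (this holds down to a finish of 21).
Need 22 − 21 = 1 day off N6 → N6 becomes 1 day, finish becomes 21.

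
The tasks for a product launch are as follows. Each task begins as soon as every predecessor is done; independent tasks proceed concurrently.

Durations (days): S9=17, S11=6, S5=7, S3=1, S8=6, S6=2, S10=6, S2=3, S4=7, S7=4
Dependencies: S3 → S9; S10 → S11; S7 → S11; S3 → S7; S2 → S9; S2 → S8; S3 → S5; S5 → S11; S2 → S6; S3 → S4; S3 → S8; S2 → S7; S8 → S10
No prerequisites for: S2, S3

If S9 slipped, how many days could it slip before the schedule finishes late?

1

The longest chain is S2→S8→S10→S11 = 3+6+6+6 = 21; overall finish 21 days.
Longest path through S9: 20 days (earliest finish 20, latest finish 21).
So S9 can slip 21 − 20 = 1 day.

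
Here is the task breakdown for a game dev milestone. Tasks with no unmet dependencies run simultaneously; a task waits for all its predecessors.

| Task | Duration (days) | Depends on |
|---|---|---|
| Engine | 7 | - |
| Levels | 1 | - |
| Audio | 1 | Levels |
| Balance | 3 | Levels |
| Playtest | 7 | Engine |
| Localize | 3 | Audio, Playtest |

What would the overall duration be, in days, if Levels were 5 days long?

17

The binding path is Engine→Playtest→Localize = 7+7+3 = 17; finish at 17 days.
The longest path through Levels is only 5 days, so Levels has float 12.
The critical path is still Engine→Playtest→Localize; finish is now 17 days.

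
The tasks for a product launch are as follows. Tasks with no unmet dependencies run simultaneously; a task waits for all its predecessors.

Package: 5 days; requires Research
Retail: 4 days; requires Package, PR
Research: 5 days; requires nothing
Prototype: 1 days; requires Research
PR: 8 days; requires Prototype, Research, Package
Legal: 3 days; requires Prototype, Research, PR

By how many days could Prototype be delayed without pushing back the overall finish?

4

The longest chain is Research→Package→PR→Retail = 5+5+8+4 = 22; overall finish 22 days.
Longest path through Prototype: 18 days (earliest finish 6, latest finish 10).
Float = 22 − 18 = 4.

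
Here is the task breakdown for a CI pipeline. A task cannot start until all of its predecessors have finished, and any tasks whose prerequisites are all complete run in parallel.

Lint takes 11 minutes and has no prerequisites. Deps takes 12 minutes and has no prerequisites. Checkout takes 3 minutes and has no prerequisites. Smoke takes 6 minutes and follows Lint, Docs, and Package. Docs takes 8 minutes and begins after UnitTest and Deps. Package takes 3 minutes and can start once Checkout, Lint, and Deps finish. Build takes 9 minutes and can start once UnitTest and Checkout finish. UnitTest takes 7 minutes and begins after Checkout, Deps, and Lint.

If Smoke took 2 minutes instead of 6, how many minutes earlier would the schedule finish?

4

Actual critical path: Deps→UnitTest→Docs→Smoke = 12+7+8+6 = 33 ⇒ 33 minutes.
Smoke is on the critical path; changing it to 2 makes that path 29 minutes.
No other chain overtakes it, so the finish is 29 minutes.
Change in finish: 29 − 33 = -4 minutes.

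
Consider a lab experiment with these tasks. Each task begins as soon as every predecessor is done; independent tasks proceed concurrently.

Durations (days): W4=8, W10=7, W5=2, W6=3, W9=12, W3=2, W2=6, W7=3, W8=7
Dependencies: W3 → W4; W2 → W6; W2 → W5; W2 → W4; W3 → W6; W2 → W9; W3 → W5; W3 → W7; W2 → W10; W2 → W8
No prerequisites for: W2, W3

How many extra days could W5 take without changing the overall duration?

The longest chain is W2→W9 = 6+12 = 18; overall finish 18 days.
W5 finishes as early as 8 and must finish by 18.
Float = 18 − 8 = 10.

10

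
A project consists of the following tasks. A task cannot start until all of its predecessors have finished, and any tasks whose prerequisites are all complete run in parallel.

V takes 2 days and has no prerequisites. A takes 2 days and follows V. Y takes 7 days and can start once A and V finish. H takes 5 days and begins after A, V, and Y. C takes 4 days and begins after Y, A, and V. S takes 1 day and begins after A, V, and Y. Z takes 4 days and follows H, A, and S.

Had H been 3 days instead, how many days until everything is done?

Baseline: V→A→Y→H→Z = 2+2+7+5+4 = 20 → 20 days.
H is on the critical path; changing it to 3 makes that path 18 days.
No other chain overtakes it, so the finish is 18 days.

18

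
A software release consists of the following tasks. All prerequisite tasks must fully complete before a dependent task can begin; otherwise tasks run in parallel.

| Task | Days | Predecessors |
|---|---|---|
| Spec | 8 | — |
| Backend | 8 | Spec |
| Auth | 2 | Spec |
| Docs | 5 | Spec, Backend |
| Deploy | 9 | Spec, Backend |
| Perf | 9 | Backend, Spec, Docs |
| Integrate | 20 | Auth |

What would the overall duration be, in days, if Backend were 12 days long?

Critical path before the change: Spec→Backend→Docs→Perf = 8+8+5+9 = 30 giving 30 days.
Backend lies on that path, so at 12 days the path becomes 34 days.
The critical path is still Spec→Backend→Docs→Perf; finish is now 34 days.

34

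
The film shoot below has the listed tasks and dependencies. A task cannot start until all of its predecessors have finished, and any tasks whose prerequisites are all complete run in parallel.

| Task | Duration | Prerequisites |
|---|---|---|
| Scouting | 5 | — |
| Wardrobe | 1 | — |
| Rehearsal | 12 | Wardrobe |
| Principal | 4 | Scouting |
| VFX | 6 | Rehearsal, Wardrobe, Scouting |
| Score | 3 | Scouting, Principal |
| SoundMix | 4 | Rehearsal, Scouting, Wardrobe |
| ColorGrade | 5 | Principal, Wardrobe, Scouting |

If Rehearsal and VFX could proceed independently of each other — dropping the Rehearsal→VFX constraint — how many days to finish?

Original critical path: Wardrobe→Rehearsal→VFX = 1+12+6 = 19 ⇒ 19 days.
Without Rehearsal→VFX, VFX's earliest start moves from 13 to 5.
After: Wardrobe→Rehearsal→SoundMix = 1+12+4 = 17 → 17 days.

17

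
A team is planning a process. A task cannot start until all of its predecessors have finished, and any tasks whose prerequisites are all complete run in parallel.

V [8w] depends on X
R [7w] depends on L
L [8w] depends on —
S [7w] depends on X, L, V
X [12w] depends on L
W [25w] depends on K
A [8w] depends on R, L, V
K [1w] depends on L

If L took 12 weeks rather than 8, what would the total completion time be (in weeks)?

The binding path is L→X→V→A = 8+12+8+8 = 36; finish at 36 weeks.
L is on the critical path; changing it to 12 makes that path 40 weeks.
No other chain overtakes it, so the finish is 40 weeks.

40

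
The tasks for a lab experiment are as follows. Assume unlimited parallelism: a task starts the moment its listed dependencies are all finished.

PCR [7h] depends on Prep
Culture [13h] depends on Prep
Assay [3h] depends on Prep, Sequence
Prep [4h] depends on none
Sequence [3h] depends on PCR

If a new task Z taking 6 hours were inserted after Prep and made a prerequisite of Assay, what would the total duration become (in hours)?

17

Originally the job takes 17 hours.
With Z inserted, Assay now waits for max(Prep, Sequence, Z).
New critical path: Prep→Culture = 4+13 = 17 ⇒ 17 hours.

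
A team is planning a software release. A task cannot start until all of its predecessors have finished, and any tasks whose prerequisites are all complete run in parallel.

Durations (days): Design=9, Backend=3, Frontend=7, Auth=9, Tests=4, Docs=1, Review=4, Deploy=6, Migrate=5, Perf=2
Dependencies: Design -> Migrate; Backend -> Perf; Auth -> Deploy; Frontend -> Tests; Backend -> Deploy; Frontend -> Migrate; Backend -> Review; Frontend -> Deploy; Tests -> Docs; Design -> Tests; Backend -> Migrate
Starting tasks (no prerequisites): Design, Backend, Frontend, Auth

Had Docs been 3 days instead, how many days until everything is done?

16

Critical path before the change: Auth→Deploy = 9+6 = 15 giving 15 days.
Docs is off the critical path — its longest chain is 14 days, giving 1 of slack.
New critical path: Design→Tests→Docs = 9+4+3 = 16 ⇒ 16 days.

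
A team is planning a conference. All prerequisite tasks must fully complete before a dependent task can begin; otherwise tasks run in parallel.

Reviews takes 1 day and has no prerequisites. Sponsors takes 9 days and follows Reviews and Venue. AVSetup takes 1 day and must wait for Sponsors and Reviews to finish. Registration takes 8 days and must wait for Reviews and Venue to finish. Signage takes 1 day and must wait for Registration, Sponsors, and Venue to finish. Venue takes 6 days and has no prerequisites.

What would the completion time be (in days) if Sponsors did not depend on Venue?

Before: longest chain Venue→Sponsors→AVSetup = 6+9+1 = 16, finish 16.
Without Venue→Sponsors, Sponsors's earliest start moves from 6 to 1.
After: Venue→Registration→Signage = 6+8+1 = 15 → 15 days.

15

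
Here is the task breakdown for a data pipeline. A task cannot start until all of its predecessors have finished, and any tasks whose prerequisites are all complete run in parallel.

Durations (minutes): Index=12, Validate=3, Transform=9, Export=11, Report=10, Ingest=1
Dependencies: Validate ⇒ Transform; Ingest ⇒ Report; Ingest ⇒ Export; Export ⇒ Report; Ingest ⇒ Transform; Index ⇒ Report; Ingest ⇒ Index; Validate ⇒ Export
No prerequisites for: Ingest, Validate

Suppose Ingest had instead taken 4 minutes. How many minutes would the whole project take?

Actual critical path: Validate→Export→Report = 3+11+10 = 24 ⇒ 24 minutes.
Ingest is off the critical path — its longest chain is 23 minutes, giving 1 of slack.
Now Ingest→Index→Report = 4+12+10 = 26 is longest, so the finish becomes 26 minutes.

26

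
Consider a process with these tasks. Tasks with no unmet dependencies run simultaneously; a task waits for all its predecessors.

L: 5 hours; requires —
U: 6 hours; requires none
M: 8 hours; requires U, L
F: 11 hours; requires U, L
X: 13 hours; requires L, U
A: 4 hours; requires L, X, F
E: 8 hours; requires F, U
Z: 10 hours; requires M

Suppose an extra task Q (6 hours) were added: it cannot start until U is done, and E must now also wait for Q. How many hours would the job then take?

25

Originally the job takes 25 hours.
With Q inserted, E now waits for max(F, U, Q).
New critical path: U→F→E = 6+11+8 = 25 ⇒ 25 hours.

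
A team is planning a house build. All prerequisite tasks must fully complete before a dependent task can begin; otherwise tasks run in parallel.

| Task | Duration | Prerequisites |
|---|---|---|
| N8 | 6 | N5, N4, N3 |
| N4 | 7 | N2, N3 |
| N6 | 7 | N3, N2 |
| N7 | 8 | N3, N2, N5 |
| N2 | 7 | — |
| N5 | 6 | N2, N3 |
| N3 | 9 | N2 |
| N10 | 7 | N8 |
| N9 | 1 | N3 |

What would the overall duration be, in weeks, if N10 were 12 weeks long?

Actual critical path: N2→N3→N4→N8→N10 = 7+9+7+6+7 = 36 ⇒ 36 weeks.
N10 is on the critical path; changing it to 12 makes that path 41 weeks.
The critical path is still N2→N3→N4→N8→N10; finish is now 41 weeks.

41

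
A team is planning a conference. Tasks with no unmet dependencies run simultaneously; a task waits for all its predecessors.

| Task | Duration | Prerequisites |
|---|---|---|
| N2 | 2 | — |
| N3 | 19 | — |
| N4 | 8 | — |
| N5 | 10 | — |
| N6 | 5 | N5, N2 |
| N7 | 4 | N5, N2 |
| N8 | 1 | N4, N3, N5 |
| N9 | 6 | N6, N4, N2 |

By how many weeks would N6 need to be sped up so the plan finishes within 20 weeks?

1

Current finish: 21 weeks; target: 20.
N6 is on every critical path, so each week cut from N6 cuts the finish by one (this holds down to a finish of 20).
Need 21 − 20 = 1 week off N6 → N6 becomes 4 weeks, finish becomes 20.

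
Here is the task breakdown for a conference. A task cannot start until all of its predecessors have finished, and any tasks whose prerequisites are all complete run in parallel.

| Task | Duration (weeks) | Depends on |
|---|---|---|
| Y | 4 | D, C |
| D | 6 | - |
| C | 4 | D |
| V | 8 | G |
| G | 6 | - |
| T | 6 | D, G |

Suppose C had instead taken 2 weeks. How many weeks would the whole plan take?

14

Baseline: D→C→Y = 6+4+4 = 14 → 14 weeks.
C is on the critical path; changing it to 2 makes that path 12 weeks.
The binding chain switches to G→V = 6+8 = 14; finish 14 weeks.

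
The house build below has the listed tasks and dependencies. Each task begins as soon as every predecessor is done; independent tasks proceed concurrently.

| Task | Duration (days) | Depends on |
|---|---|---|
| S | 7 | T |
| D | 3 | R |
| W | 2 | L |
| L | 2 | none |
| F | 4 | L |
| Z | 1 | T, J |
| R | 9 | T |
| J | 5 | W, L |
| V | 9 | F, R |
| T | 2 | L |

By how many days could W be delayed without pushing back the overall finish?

Critical path: L→T→R→V = 2+2+9+9 = 22, so the finish is 22 days.
Longest path through W: 10 days (earliest finish 4, latest finish 16).
So W can slip 16 − 4 = 12 days.

12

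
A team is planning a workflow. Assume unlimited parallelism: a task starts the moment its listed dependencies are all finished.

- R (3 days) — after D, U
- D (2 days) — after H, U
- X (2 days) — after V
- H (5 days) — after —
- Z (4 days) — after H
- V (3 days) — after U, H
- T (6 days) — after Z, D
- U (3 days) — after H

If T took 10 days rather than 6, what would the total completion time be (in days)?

20

Critical path before the change: H→U→D→T = 5+3+2+6 = 16 giving 16 days.
T lies on that path, so at 10 days the path becomes 20 days.
The critical path is still H→U→D→T; finish is now 20 days.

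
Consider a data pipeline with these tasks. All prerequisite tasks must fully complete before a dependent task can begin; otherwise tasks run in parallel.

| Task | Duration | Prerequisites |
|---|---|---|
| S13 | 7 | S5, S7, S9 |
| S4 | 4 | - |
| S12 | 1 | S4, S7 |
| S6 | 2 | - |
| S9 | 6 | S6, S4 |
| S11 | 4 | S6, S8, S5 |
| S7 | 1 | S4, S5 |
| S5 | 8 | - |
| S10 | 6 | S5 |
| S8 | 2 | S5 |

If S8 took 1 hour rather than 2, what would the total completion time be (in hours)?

As given, the longest chain is S4→S9→S13 = 4+6+7 = 17, so the finish is 17 hours.
The longest path through S8 is only 14 hours, so S8 has float 3.
The critical path is still S4→S9→S13; finish is now 17 hours.

17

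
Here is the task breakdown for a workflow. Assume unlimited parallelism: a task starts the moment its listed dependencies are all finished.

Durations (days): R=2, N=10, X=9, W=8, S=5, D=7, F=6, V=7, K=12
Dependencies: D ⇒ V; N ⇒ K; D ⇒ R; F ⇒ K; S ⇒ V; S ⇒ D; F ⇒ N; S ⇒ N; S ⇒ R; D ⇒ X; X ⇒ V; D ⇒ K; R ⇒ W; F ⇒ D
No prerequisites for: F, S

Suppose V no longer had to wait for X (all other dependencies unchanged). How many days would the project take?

With the dependency in place, F→D→X→V = 6+7+9+7 = 29 sets the finish at 29 days.
Without X→V, V's earliest start moves from 22 to 13.
The longest chain is now F→N→K = 6+10+12 = 28, so the project takes 28 days.

28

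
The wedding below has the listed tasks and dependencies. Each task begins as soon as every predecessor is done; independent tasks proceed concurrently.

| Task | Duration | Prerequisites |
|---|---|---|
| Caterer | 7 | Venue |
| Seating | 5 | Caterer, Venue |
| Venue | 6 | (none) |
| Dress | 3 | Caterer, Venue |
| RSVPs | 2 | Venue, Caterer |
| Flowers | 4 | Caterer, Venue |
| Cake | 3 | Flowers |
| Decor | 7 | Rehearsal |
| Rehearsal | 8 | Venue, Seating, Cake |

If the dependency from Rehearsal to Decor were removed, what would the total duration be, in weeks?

28

With the dependency in place, Venue→Caterer→Flowers→Cake→Rehearsal→Decor = 6+7+4+3+8+7 = 35 sets the finish at 35 weeks.
Without Rehearsal→Decor, Decor's earliest start moves from 28 to 0.
New critical path: Venue→Caterer→Flowers→Cake→Rehearsal = 6+7+4+3+8 = 28 ⇒ 28 weeks.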